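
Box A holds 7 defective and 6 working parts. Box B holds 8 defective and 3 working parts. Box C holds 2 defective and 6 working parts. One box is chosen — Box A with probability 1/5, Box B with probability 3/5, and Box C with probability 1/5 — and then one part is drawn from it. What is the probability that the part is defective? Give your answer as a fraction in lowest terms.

1699/2860

From Box A: P(defective) = 7/13.
From Box B: P(defective) = 8/11.
From Box C: P(defective) = 2/8.
Total probability = (1/5)(7/13) + (3/5)(8/11) + (1/5)(2/8) = 1699/2860.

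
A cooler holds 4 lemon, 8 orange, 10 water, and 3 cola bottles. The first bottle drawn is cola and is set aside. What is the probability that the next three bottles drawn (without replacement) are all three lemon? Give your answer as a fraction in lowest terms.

1/506

After the first draw, 4 of the remaining 24 bottles are lemon.
P = 4/24 × 3/23 × 2/22 = 24/12144 = 1/506.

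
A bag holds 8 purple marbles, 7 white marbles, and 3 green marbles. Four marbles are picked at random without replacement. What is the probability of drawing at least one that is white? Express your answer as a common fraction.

91/102

P(no white) = 11/18 × 10/17 × 9/16 × 8/15 = 7920/73440 = 11/102.
P(at least one) = 1 − 11/102 = 91/102.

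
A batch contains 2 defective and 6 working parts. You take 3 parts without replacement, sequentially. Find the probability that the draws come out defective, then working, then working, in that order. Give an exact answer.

Multiply the probability of each draw given the previous ones:
P = 2/8 × 6/7 × 5/6 = 60/336 = 5/28.

5/28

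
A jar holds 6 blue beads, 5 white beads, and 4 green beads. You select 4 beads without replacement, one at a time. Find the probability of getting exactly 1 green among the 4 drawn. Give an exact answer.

44/91

One ordering (green drawn first) has probability 4/15 × 11/14 × 10/13 × 9/12 = 3960/32760 = 11/91.
There are C(4,1) = 4 such orderings, each equally likely, so P = 4 × 11/91 = 44/91.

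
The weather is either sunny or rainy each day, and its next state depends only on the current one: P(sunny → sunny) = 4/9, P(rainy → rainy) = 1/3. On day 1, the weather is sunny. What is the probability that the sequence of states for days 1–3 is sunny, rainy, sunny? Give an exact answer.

Day 1 is given. For each transition, use the conditional probability from the current state:
P(rainy | sunny) = 5/9; P(sunny | rainy) = 2/3.
P = 5/9 × 2/3 = 10/27.

10/27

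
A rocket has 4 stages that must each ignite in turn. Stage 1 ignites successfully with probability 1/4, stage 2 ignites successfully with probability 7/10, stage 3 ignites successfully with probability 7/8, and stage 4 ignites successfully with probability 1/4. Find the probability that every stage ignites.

49/1280

The events are sequential, so multiply the conditional probabilities:
P = 1/4 × 7/10 × 7/8 × 1/4 = 49/1280.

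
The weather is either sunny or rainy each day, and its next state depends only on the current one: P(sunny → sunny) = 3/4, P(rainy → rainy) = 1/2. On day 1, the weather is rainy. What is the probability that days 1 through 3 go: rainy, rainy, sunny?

1/4

Day 1 is given. For each transition, use the conditional probability from the current state:
P(rainy | rainy) = 1/2; P(sunny | rainy) = 1/2.
P = 1/2 × 1/2 = 1/4.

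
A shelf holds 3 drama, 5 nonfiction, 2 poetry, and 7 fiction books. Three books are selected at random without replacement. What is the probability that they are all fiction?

P(every draw is fiction) = 7/17 × 6/16 × 5/15 = 210/4080 = 7/136.

7/136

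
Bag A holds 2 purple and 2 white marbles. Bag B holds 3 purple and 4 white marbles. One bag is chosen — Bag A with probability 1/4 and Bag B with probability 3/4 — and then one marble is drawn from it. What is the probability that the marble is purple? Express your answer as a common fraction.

25/56

From Bag A: P(purple) = 2/4.
From Bag B: P(purple) = 3/7.
Total probability = (1/4)(2/4) + (3/4)(3/7) = 25/56.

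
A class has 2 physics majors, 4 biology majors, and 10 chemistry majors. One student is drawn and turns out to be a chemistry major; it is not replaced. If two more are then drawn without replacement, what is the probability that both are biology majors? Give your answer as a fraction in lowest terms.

With the first student removed, 4 biology majors remain out of 15.
P = 4/15 × 3/14 = 12/210 = 2/35.

2/35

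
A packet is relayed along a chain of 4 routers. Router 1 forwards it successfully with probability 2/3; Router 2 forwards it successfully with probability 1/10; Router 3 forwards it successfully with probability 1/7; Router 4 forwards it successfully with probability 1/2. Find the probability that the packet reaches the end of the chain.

1/210

The events are sequential, so multiply the conditional probabilities:
P = 2/3 × 1/10 × 1/7 × 1/2 = 2/420 = 1/210.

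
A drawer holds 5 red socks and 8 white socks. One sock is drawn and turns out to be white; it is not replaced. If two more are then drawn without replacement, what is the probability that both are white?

After the first draw, 7 of the remaining 12 socks are white.
P = 7/12 × 6/11 = 42/132 = 7/22.

7/22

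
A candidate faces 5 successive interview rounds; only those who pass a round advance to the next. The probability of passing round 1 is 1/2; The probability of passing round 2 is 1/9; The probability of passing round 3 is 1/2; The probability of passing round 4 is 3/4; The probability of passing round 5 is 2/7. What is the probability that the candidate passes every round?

The events are sequential, so multiply the conditional probabilities:
P = 1/2 × 1/9 × 1/2 × 3/4 × 2/7 = 6/1008 = 1/168.

1/168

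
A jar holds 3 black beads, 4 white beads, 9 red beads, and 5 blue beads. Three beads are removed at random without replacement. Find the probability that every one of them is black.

P(every draw is black) = 3/21 × 2/20 × 1/19 = 6/7980 = 1/1330.

1/1330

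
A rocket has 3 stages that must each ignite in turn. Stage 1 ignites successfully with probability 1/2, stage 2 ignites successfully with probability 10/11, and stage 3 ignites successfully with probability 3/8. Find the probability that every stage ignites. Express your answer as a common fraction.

Each stage is reached only if all earlier stages succeed, so
P = 1/2 × 10/11 × 3/8 = 30/176 = 15/88.

15/88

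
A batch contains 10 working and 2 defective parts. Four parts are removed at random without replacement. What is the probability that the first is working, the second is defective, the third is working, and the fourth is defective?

1/66

Chain rule:
P = 10/12 × 2/11 × 9/10 × 1/9 = 180/11880 = 1/66.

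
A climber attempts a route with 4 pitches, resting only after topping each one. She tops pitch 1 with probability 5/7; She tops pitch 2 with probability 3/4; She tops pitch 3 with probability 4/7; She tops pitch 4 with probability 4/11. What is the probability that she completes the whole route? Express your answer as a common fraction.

Each stage is reached only if all earlier stages succeed, so
P = 5/7 × 3/4 × 4/7 × 4/11 = 240/2156 = 60/539.

60/539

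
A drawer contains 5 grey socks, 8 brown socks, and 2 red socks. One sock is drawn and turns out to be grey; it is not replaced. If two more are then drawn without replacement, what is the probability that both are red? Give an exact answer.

After the first draw, 2 of the remaining 14 socks are red.
P = 2/14 × 1/13 = 2/182 = 1/91.

1/91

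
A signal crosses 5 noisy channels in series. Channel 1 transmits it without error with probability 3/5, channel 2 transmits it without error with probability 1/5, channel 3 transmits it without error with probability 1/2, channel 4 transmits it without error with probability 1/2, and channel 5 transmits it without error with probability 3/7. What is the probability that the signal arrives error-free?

The events are sequential, so multiply the conditional probabilities:
P = 3/5 × 1/5 × 1/2 × 1/2 × 3/7 = 9/700.

9/700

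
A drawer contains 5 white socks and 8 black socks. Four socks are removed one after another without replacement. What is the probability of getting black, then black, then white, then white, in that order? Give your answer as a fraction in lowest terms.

28/429

Chain rule:
P = 8/13 × 7/12 × 5/11 × 4/10 = 1120/17160 = 28/429.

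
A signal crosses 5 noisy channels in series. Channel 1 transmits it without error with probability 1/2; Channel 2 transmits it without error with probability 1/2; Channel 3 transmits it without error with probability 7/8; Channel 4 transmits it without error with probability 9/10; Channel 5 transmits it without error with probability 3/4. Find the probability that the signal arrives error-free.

Each stage is reached only if all earlier stages succeed, so
P = 1/2 × 1/2 × 7/8 × 9/10 × 3/4 = 189/1280.

189/1280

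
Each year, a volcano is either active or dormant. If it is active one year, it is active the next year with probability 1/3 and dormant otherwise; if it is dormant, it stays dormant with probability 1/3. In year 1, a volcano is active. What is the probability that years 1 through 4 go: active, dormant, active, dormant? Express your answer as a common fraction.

Year 1 is given. For each transition, use the conditional probability from the current state:
P(dormant | active) = 2/3; P(active | dormant) = 2/3; P(dormant | active) = 2/3.
P = 2/3 × 2/3 × 2/3 = 8/27.

8/27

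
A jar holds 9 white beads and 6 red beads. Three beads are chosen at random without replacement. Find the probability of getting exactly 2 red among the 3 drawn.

One ordering (red drawn first) has probability 6/15 × 5/14 × 9/13 = 270/2730 = 9/91.
There are C(3,2) = 3 such orderings, each equally likely, so P = 3 × 9/91 = 27/91.

27/91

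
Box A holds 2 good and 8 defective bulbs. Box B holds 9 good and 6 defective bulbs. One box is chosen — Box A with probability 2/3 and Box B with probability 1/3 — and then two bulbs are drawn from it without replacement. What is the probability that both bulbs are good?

122/945

From Box A: P(both good) = (2/10)(1/9) = 1/45.
From Box B: P(both good) = (9/15)(8/14) = 12/35.
Total probability = (2/3)(1/45) + (1/3)(12/35) = 122/945.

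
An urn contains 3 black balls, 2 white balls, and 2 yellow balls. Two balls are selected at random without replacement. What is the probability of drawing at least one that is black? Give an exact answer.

P(no black) = 4/7 × 3/6 = 12/42 = 2/7.
P(at least one) = 1 − 2/7 = 5/7.

5/7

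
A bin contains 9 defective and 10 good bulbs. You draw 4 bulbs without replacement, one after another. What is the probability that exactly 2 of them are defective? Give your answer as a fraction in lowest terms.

One ordering (defective drawn first) has probability 9/19 × 8/18 × 10/17 × 9/16 = 6480/93024 = 45/646.
There are C(4,2) = 6 such orderings, each equally likely, so P = 6 × 45/646 = 135/323.

135/323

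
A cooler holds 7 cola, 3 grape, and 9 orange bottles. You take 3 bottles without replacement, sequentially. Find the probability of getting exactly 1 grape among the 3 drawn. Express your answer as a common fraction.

One ordering (grape drawn first) has probability 3/19 × 16/18 × 15/17 = 720/5814 = 40/323.
There are C(3,1) = 3 such orderings, each equally likely, so P = 3 × 40/323 = 120/323.

120/323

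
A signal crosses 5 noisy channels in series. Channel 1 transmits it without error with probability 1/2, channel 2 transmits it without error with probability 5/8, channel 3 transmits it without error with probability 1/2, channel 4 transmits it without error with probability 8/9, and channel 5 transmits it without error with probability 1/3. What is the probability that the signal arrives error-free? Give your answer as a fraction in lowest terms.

Multiplying along the chain,
P = 1/2 × 5/8 × 1/2 × 8/9 × 1/3 = 40/864 = 5/108.

5/108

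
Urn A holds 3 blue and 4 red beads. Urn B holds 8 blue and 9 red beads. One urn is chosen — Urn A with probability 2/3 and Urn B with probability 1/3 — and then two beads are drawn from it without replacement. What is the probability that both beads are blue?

From Urn A: P(both blue) = (3/7)(2/6) = 1/7.
From Urn B: P(both blue) = (8/17)(7/16) = 7/34.
Total probability = (2/3)(1/7) + (1/3)(7/34) = 39/238.

39/238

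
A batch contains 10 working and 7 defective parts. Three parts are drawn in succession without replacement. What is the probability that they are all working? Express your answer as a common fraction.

3/17

P(all working) = 10/17 × 9/16 × 8/15 = 720/4080 = 3/17.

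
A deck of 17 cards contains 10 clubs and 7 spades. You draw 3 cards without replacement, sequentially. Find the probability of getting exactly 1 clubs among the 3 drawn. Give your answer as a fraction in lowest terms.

21/68

One ordering (a club drawn first) has probability 10/17 × 7/16 × 6/15 = 420/4080 = 7/68.
There are C(3,1) = 3 such orderings, each equally likely, so P = 3 × 7/68 = 21/68.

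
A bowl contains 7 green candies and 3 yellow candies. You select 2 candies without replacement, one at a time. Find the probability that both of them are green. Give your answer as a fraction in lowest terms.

7/15

P = 7/10 × 6/9 = 42/90 = 7/15.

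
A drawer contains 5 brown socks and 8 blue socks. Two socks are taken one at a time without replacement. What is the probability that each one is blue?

P(every draw is blue) = 8/13 × 7/12 = 56/156 = 14/39.

14/39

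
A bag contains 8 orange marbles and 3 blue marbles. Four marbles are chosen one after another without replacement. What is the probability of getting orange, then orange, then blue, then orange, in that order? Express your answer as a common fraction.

7/55

Each draw changes the counts, so multiply the conditional probabilities along the sequence:
P = 8/11 × 7/10 × 3/9 × 6/8 = 1008/7920 = 7/55.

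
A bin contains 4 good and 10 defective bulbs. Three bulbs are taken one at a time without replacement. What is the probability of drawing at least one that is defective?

P(no defective) = 4/14 × 3/13 × 2/12 = 24/2184 = 1/91.
P(at least one) = 1 − 1/91 = 90/91.

90/91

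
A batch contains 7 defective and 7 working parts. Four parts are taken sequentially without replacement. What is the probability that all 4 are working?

5/143

P(every draw is working) = 7/14 × 6/13 × 5/12 × 4/11 = 840/24024 = 5/143.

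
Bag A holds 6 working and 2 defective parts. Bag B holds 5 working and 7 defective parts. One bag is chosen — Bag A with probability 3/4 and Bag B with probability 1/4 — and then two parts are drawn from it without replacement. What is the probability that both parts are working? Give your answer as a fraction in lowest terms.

1625/3696

From Bag A: P(both working) = (6/8)(5/7) = 15/28.
From Bag B: P(both working) = (5/12)(4/11) = 5/33.
Total probability = (3/4)(15/28) + (1/4)(5/33) = 1625/3696.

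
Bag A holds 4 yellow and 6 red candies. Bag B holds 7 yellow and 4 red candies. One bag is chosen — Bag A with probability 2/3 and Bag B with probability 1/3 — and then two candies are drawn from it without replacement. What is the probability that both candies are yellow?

From Bag A: P(both yellow) = (4/10)(3/9) = 2/15.
From Bag B: P(both yellow) = (7/11)(6/10) = 21/55.
Total probability = (2/3)(2/15) + (1/3)(21/55) = 107/495.

107/495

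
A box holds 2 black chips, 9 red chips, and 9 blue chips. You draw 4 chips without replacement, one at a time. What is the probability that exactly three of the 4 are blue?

308/1615

One ordering (blue drawn first) has probability 9/20 × 8/19 × 7/18 × 11/17 = 5544/116280 = 77/1615.
There are C(4,3) = 4 such orderings, each equally likely, so P = 4 × 77/1615 = 308/1615.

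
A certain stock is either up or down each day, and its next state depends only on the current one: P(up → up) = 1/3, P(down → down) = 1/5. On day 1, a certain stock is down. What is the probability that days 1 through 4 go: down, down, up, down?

8/75

Day 1 is given. For each transition, use the conditional probability from the current state:
P(down | down) = 1/5; P(up | down) = 4/5; P(down | up) = 2/3.
P = 1/5 × 4/5 × 2/3 = 8/75.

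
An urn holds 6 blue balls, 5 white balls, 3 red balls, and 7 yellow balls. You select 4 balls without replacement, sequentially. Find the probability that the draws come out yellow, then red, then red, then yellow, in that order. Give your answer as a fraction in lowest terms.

Chain rule:
P = 7/21 × 3/20 × 2/19 × 6/18 = 252/143640 = 1/570.

1/570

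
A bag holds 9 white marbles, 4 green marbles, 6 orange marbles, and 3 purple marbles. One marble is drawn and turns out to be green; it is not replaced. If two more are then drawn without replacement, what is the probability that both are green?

1/70

With the first marble removed, 3 green remain out of 21.
P = 3/21 × 2/20 = 6/420 = 1/70.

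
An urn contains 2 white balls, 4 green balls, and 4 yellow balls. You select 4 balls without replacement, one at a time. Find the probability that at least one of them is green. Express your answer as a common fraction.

13/14

P(no green) = 6/10 × 5/9 × 4/8 × 3/7 = 360/5040 = 1/14.
P(at least one) = 1 − 1/14 = 13/14.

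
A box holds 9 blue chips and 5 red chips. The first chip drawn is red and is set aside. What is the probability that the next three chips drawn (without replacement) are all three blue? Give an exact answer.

42/143

With the first chip removed, 9 blue remain out of 13.
P = 9/13 × 8/12 × 7/11 = 504/1716 = 42/143.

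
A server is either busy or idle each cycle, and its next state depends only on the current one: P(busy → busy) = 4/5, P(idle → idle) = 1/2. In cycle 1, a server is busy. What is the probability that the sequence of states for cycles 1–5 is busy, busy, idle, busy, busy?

Cycle 1 is given. For each transition, use the conditional probability from the current state:
P(busy | busy) = 4/5; P(idle | busy) = 1/5; P(busy | idle) = 1/2; P(busy | busy) = 4/5.
P = 4/5 × 1/5 × 1/2 × 4/5 = 16/250 = 8/125.

8/125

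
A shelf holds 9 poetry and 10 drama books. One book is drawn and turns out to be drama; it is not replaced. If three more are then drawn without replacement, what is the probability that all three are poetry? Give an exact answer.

After the first draw, 9 of the remaining 18 books are poetry.
P = 9/18 × 8/17 × 7/16 = 504/4896 = 7/68.

7/68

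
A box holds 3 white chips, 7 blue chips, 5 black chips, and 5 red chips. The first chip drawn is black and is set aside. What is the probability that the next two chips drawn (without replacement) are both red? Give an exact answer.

With the first chip removed, 5 red remain out of 19.
P = 5/19 × 4/18 = 20/342 = 10/171.

10/171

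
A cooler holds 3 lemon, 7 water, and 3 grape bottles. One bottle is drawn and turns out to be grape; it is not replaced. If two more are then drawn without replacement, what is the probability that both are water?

With the first bottle removed, 7 water remain out of 12.
P = 7/12 × 6/11 = 42/132 = 7/22.

7/22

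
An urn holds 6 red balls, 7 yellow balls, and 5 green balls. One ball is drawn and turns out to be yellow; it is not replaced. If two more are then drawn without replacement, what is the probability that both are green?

5/68

After the first draw, 5 of the remaining 17 balls are green.
P = 5/17 × 4/16 = 20/272 = 5/68.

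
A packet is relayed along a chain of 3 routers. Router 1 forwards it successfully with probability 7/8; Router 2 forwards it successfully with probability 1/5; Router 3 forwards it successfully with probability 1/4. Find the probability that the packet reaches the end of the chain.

Multiplying along the chain,
P = 7/8 × 1/5 × 1/4 = 7/160.

7/160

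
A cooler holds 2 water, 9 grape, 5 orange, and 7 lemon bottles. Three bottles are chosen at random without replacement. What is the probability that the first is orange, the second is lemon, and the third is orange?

10/759

Chain rule:
P = 5/23 × 7/22 × 4/21 = 140/10626 = 10/759.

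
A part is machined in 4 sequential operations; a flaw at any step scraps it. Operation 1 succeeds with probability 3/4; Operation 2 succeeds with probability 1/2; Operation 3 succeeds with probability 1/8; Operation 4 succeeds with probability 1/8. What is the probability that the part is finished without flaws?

3/512

The events are sequential, so multiply the conditional probabilities:
P = 3/4 × 1/2 × 1/8 × 1/8 = 3/512.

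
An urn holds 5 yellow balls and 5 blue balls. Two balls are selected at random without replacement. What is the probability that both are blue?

2/9

P(all blue) = 5/10 × 4/9 = 20/90 = 2/9.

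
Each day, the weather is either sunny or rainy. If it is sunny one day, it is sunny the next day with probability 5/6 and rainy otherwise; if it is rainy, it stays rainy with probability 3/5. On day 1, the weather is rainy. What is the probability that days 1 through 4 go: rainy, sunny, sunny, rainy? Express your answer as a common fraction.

Day 1 is given. For each transition, use the conditional probability from the current state:
P(sunny | rainy) = 2/5; P(sunny | sunny) = 5/6; P(rainy | sunny) = 1/6.
P = 2/5 × 5/6 × 1/6 = 10/180 = 1/18.

1/18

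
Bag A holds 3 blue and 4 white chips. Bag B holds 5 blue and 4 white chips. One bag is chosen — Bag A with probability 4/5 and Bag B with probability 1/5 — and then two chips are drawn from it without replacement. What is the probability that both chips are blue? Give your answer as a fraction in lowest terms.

107/630

From Bag A: P(both blue) = (3/7)(2/6) = 1/7.
From Bag B: P(both blue) = (5/9)(4/8) = 5/18.
Total probability = (4/5)(1/7) + (1/5)(5/18) = 107/630.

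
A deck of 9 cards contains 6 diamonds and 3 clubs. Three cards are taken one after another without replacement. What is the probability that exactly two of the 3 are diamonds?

One ordering (diamonds drawn first) has probability 6/9 × 5/8 × 3/7 = 90/504 = 5/28.
There are C(3,2) = 3 such orderings, each equally likely, so P = 3 × 5/28 = 15/28.

15/28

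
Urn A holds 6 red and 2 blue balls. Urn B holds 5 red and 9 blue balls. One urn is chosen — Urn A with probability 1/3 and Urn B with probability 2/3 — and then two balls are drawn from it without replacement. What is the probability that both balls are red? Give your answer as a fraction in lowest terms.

275/1092

From Urn A: P(both red) = (6/8)(5/7) = 15/28.
From Urn B: P(both red) = (5/14)(4/13) = 10/91.
Total probability = (1/3)(15/28) + (2/3)(10/91) = 275/1092.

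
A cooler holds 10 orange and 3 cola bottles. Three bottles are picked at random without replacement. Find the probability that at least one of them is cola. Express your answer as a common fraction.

P(no cola) = 10/13 × 9/12 × 8/11 = 720/1716 = 60/143.
P(at least one) = 1 − 60/143 = 83/143.

83/143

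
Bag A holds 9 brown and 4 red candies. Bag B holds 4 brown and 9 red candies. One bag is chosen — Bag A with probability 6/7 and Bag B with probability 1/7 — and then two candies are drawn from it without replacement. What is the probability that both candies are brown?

37/91

From Bag A: P(both brown) = (9/13)(8/12) = 6/13.
From Bag B: P(both brown) = (4/13)(3/12) = 1/13.
Total probability = (6/7)(6/13) + (1/7)(1/13) = 37/91.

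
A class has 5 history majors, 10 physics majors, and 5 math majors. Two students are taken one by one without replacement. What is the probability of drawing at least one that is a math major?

17/38

P(no math majors) = 15/20 × 14/19 = 210/380 = 21/38.
P(at least one) = 1 − 21/38 = 17/38.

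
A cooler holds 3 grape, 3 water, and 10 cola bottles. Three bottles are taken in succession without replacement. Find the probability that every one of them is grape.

P(every draw is grape) = 3/16 × 2/15 × 1/14 = 6/3360 = 1/560.

1/560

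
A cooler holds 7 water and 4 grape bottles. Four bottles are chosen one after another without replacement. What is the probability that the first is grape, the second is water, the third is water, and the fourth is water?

Chain rule:
P = 4/11 × 7/10 × 6/9 × 5/8 = 840/7920 = 7/66.

7/66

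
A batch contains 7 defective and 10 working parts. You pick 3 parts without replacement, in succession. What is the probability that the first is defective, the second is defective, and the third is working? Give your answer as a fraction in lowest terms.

Multiply the probability of each draw given the previous ones:
P = 7/17 × 6/16 × 10/15 = 420/4080 = 7/68.

7/68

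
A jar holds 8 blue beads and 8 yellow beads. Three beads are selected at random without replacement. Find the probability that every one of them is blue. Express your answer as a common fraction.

P(every draw is blue) = 8/16 × 7/15 × 6/14 = 336/3360 = 1/10.

1/10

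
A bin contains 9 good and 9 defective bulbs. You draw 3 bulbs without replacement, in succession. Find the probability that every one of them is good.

7/68

P(every draw is good) = 9/18 × 8/17 × 7/16 = 504/4896 = 7/68.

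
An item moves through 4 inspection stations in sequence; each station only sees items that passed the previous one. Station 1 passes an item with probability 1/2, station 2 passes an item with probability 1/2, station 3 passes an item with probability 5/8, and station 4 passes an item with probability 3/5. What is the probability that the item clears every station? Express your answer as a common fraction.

The events are sequential, so multiply the conditional probabilities:
P = 1/2 × 1/2 × 5/8 × 3/5 = 15/160 = 3/32.

3/32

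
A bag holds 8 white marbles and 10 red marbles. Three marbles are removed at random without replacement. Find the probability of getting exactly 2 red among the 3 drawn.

15/34

One ordering (red drawn first) has probability 10/18 × 9/17 × 8/16 = 720/4896 = 5/34.
There are C(3,2) = 3 such orderings, each equally likely, so P = 3 × 5/34 = 15/34.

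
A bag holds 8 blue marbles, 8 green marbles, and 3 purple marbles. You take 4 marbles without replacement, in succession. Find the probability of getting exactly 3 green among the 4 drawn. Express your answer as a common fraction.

One ordering (green drawn first) has probability 8/19 × 7/18 × 6/17 × 11/16 = 3696/93024 = 77/1938.
There are C(4,3) = 4 such orderings, each equally likely, so P = 4 × 77/1938 = 154/969.

154/969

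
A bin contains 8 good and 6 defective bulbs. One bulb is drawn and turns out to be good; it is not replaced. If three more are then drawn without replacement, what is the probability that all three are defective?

10/143

After the first draw, 6 of the remaining 13 bulbs are defective.
P = 6/13 × 5/12 × 4/11 = 120/1716 = 10/143.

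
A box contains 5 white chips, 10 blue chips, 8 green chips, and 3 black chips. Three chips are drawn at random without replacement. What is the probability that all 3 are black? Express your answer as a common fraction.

P(every draw is black) = 3/26 × 2/25 × 1/24 = 6/15600 = 1/2600.

1/2600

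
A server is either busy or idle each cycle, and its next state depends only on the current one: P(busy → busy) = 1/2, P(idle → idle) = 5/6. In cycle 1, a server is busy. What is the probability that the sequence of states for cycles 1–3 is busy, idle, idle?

5/12

Cycle 1 is given. For each transition, use the conditional probability from the current state:
P(idle | busy) = 1/2; P(idle | idle) = 5/6.
P = 1/2 × 5/6 = 5/12.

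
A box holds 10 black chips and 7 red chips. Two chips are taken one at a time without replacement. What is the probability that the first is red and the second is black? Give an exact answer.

Chain rule:
P = 7/17 × 10/16 = 70/272 = 35/136.

35/136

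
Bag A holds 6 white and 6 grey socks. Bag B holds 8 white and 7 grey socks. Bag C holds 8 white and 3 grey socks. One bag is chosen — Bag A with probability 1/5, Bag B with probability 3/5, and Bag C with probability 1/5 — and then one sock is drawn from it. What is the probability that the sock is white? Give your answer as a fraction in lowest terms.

311/550

From Bag A: P(white) = 6/12.
From Bag B: P(white) = 8/15.
From Bag C: P(white) = 8/11.
Total probability = (1/5)(6/12) + (3/5)(8/15) + (1/5)(8/11) = 311/550.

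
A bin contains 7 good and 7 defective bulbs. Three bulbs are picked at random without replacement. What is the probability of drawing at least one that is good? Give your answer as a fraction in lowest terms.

47/52

P(no good) = 7/14 × 6/13 × 5/12 = 210/2184 = 5/52.
P(at least one) = 1 − 5/52 = 47/52.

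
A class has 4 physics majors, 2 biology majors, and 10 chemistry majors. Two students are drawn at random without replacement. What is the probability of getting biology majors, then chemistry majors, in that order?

1/12

Chain rule:
P = 2/16 × 10/15 = 20/240 = 1/12.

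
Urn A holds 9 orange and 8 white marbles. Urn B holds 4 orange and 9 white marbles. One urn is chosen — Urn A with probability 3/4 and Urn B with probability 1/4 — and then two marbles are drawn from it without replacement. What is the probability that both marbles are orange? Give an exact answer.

From Urn A: P(both orange) = (9/17)(8/16) = 9/34.
From Urn B: P(both orange) = (4/13)(3/12) = 1/13.
Total probability = (3/4)(9/34) + (1/4)(1/13) = 385/1768.

385/1768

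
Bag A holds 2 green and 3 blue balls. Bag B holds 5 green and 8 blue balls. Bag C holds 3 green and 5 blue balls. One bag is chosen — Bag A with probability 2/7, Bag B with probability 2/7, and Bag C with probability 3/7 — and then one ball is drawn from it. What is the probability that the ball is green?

1401/3640

From Bag A: P(green) = 2/5.
From Bag B: P(green) = 5/13.
From Bag C: P(green) = 3/8.
Total probability = (2/7)(2/5) + (2/7)(5/13) + (3/7)(3/8) = 1401/3640.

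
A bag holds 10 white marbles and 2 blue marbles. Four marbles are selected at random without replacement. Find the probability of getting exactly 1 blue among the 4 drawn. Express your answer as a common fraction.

16/33

One ordering (blue drawn first) has probability 2/12 × 10/11 × 9/10 × 8/9 = 1440/11880 = 4/33.
There are C(4,1) = 4 such orderings, each equally likely, so P = 4 × 4/33 = 16/33.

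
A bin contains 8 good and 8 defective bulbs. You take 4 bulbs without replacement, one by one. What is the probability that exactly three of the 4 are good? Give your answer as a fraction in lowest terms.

One ordering (good drawn first) has probability 8/16 × 7/15 × 6/14 × 8/13 = 2688/43680 = 4/65.
There are C(4,3) = 4 such orderings, each equally likely, so P = 4 × 4/65 = 16/65.

16/65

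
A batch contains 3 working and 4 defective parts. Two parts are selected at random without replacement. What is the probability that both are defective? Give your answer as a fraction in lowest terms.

2/7

P = 4/7 × 3/6 = 12/42 = 2/7.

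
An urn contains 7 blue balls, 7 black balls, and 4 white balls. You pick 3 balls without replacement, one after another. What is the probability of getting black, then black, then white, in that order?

7/204

Multiply the probability of each draw given the previous ones:
P = 7/18 × 6/17 × 4/16 = 168/4896 = 7/204.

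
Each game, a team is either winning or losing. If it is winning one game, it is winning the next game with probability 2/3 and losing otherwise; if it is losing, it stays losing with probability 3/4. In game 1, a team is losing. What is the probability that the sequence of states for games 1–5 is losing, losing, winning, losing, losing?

3/64

Game 1 is given. For each transition, use the conditional probability from the current state:
P(losing | losing) = 3/4; P(winning | losing) = 1/4; P(losing | winning) = 1/3; P(losing | losing) = 3/4.
P = 3/4 × 1/4 × 1/3 × 3/4 = 9/192 = 3/64.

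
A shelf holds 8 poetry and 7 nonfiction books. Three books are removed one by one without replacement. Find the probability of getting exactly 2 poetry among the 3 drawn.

One ordering (poetry drawn first) has probability 8/15 × 7/14 × 7/13 = 392/2730 = 28/195.
There are C(3,2) = 3 such orderings, each equally likely, so P = 3 × 28/195 = 28/65.

28/65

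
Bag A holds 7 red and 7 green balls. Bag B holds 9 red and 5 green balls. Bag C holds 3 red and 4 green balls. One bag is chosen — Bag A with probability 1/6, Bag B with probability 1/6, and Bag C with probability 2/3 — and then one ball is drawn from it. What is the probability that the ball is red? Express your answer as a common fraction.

From Bag A: P(red) = 7/14.
From Bag B: P(red) = 9/14.
From Bag C: P(red) = 3/7.
Total probability = (1/6)(7/14) + (1/6)(9/14) + (2/3)(3/7) = 10/21.

10/21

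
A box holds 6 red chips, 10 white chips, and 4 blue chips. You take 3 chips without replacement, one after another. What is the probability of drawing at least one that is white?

P(no white) = 10/20 × 9/19 × 8/18 = 720/6840 = 2/19.
P(at least one) = 1 − 2/19 = 17/19.

17/19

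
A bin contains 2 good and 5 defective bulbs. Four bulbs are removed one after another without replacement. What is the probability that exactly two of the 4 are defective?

2/7

One ordering (defective drawn first) has probability 5/7 × 4/6 × 2/5 × 1/4 = 40/840 = 1/21.
There are C(4,2) = 6 such orderings, each equally likely, so P = 6 × 1/21 = 2/7.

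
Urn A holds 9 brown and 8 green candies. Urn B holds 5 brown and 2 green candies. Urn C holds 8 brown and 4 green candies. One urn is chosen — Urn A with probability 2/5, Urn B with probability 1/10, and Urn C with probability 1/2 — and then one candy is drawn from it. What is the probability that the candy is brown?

From Urn A: P(brown) = 9/17.
From Urn B: P(brown) = 5/7.
From Urn C: P(brown) = 8/12.
Total probability = (2/5)(9/17) + (1/10)(5/7) + (1/2)(8/12) = 2201/3570.

2201/3570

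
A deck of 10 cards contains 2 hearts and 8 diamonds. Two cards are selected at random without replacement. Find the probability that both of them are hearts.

P(every draw is a heart) = 2/10 × 1/9 = 2/90 = 1/45.

1/45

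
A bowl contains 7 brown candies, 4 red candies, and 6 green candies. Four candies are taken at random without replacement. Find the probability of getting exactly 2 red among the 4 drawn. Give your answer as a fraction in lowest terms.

One ordering (red drawn first) has probability 4/17 × 3/16 × 13/15 × 12/14 = 1872/57120 = 39/1190.
There are C(4,2) = 6 such orderings, each equally likely, so P = 6 × 39/1190 = 117/595.

117/595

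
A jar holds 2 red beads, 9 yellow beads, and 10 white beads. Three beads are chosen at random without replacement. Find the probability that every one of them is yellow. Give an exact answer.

6/95

P(every draw is yellow) = 9/21 × 8/20 × 7/19 = 504/7980 = 6/95.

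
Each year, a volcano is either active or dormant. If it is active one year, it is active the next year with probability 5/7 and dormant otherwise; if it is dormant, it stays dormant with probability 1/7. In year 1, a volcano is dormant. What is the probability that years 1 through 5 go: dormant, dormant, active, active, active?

150/2401

Year 1 is given. For each transition, use the conditional probability from the current state:
P(dormant | dormant) = 1/7; P(active | dormant) = 6/7; P(active | active) = 5/7; P(active | active) = 5/7.
P = 1/7 × 6/7 × 5/7 × 5/7 = 150/2401.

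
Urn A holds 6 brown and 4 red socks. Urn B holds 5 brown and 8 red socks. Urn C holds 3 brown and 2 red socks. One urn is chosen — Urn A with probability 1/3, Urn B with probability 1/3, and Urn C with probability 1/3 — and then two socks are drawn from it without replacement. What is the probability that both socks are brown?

33/130

From Urn A: P(both brown) = (6/10)(5/9) = 1/3.
From Urn B: P(both brown) = (5/13)(4/12) = 5/39.
From Urn C: P(both brown) = (3/5)(2/4) = 3/10.
Total probability = (1/3)(1/3) + (1/3)(5/39) + (1/3)(3/10) = 33/130.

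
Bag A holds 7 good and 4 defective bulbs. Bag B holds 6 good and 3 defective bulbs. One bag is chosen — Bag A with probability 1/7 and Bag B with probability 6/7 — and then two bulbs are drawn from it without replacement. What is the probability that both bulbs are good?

317/770

From Bag A: P(both good) = (7/11)(6/10) = 21/55.
From Bag B: P(both good) = (6/9)(5/8) = 5/12.
Total probability = (1/7)(21/55) + (6/7)(5/12) = 317/770.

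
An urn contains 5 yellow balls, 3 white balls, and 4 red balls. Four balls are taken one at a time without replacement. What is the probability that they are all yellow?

P(all yellow) = 5/12 × 4/11 × 3/10 × 2/9 = 120/11880 = 1/99.

1/99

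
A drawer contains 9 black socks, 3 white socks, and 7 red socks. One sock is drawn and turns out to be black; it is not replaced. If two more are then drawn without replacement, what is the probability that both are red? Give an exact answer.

After the first draw, 7 of the remaining 18 socks are red.
P = 7/18 × 6/17 = 42/306 = 7/51.

7/51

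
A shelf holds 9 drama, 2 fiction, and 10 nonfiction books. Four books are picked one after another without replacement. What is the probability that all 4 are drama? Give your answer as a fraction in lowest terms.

2/95

P = 9/21 × 8/20 × 7/19 × 6/18 = 3024/143640 = 2/95.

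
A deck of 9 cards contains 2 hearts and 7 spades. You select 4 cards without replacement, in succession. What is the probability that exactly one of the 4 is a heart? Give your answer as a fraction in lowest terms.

One ordering (a heart drawn first) has probability 2/9 × 7/8 × 6/7 × 5/6 = 420/3024 = 5/36.
There are C(4,1) = 4 such orderings, each equally likely, so P = 4 × 5/36 = 5/9.

5/9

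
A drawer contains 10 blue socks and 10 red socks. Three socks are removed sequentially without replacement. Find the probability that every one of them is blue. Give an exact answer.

P = 10/20 × 9/19 × 8/18 = 720/6840 = 2/19.

2/19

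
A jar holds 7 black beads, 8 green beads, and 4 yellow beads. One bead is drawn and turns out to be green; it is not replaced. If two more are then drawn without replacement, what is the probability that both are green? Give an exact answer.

7/51

With the first bead removed, 7 green remain out of 18.
P = 7/18 × 6/17 = 42/306 = 7/51.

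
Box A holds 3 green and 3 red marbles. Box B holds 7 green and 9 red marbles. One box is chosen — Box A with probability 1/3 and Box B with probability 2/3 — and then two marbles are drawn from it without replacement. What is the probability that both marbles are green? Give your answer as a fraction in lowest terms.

From Box A: P(both green) = (3/6)(2/5) = 1/5.
From Box B: P(both green) = (7/16)(6/15) = 7/40.
Total probability = (1/3)(1/5) + (2/3)(7/40) = 11/60.

11/60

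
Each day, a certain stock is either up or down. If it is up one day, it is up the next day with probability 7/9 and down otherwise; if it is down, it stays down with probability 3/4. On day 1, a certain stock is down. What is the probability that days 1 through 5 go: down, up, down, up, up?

7/648

Day 1 is given. For each transition, use the conditional probability from the current state:
P(up | down) = 1/4; P(down | up) = 2/9; P(up | down) = 1/4; P(up | up) = 7/9.
P = 1/4 × 2/9 × 1/4 × 7/9 = 14/1296 = 7/648.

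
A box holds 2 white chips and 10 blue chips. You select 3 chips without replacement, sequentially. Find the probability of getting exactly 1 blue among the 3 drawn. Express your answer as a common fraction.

1/22

One ordering (blue drawn first) has probability 10/12 × 2/11 × 1/10 = 20/1320 = 1/66.
There are C(3,1) = 3 such orderings, each equally likely, so P = 3 × 1/66 = 1/22.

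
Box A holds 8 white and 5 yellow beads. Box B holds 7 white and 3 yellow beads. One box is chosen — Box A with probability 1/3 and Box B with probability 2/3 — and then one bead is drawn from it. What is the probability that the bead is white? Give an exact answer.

From Box A: P(white) = 8/13.
From Box B: P(white) = 7/10.
Total probability = (1/3)(8/13) + (2/3)(7/10) = 131/195.

131/195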